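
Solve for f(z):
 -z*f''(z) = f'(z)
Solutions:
 f(z) = C1 + C2*log(z)


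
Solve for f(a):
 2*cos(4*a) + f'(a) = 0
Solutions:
 f(a) = C1 - sin(4*a)/2


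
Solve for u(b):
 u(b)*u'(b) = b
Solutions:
 u(b) = -sqrt(C1 + b^2)
 u(b) = sqrt(C1 + b^2)


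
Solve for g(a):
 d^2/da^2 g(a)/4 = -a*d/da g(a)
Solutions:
 g(a) = C1 + C2*erf(sqrt(2)*a)


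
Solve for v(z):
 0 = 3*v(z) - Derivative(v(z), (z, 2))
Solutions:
 v(z) = C1*exp(-sqrt(3)*z) + C2*exp(sqrt(3)*z)


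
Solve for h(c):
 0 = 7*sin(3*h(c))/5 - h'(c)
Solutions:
 -7*c/5 + log(cos(3*h(c)) - 1)/6 - log(cos(3*h(c)) + 1)/6 = C1


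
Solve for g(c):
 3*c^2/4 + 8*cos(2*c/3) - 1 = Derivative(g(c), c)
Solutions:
 g(c) = C1 + c^3/4 - c + 12*sin(2*c/3)


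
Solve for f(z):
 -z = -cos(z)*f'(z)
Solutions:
 f(z) = C1 + Integral(z/cos(z), z)


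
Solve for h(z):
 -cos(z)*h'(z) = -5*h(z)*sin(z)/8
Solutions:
 h(z) = C1/cos(z)^(5/8)


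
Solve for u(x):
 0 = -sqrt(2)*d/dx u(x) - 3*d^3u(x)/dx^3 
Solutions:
 u(x) = C1 + C2*sin(2^(1/4)*sqrt(3)*x/3) + C3*cos(2^(1/4)*sqrt(3)*x/3)


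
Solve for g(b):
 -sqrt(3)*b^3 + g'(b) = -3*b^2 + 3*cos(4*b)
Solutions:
 g(b) = C1 + sqrt(3)*b^4/4 - b^3 + 3*sin(4*b)/4


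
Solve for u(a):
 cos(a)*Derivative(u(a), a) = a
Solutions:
 u(a) = C1 + Integral(a/cos(a), a)


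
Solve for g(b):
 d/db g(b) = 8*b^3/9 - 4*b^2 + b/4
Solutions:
 g(b) = C1 + 2*b^4/9 - 4*b^3/3 + b^2/8


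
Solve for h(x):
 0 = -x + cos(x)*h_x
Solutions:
 h(x) = C1 + Integral(x/cos(x), x)


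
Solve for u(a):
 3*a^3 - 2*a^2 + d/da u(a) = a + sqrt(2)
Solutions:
 u(a) = C1 - 3*a^4/4 + 2*a^3/3 + a^2/2 + sqrt(2)*a


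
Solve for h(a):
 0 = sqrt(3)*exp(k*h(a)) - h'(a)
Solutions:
 h(a) = Piecewise((log(-1/(C1*k + sqrt(3)*a*k))/k, Ne(k, 0)), (nan, True))
 h(a) = Piecewise((C1 + sqrt(3)*a, Eq(k, 0)), (nan, True))


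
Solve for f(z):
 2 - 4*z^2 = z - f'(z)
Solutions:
 f(z) = C1 + 4*z^3/3 + z^2/2 - 2*z


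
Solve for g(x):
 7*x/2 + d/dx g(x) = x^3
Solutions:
 g(x) = C1 + x^4/4 - 7*x^2/4


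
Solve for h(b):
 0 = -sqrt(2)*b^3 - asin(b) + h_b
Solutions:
 h(b) = C1 + sqrt(2)*b^4/4 + b*asin(b) + sqrt(1 - b^2)


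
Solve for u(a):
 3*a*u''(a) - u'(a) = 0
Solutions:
 u(a) = C1 + C2*a^(4/3)


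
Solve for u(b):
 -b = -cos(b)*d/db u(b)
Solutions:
 u(b) = C1 + Integral(b/cos(b), b)


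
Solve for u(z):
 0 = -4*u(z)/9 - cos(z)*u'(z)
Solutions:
 u(z) = C1*(sin(z) - 1)^(2/9)/(sin(z) + 1)^(2/9)


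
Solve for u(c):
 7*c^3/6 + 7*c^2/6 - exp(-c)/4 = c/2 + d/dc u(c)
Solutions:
 u(c) = C1 + 7*c^4/24 + 7*c^3/18 - c^2/4 + exp(-c)/4


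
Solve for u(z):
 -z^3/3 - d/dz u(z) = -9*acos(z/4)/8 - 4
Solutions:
 u(z) = C1 - z^4/12 + 9*z*acos(z/4)/8 + 4*z - 9*sqrt(16 - z^2)/8


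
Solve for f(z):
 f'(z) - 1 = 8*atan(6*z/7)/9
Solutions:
 f(z) = C1 + 8*z*atan(6*z/7)/9 + z - 14*log(36*z^2 + 49)/27


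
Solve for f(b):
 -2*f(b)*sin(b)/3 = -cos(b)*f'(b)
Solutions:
 f(b) = C1/cos(b)^(2/3)


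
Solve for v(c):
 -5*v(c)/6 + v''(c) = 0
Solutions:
 v(c) = C1*exp(-sqrt(30)*c/6) + C2*exp(sqrt(30)*c/6)


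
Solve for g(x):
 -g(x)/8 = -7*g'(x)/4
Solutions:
 g(x) = C1*exp(x/14)


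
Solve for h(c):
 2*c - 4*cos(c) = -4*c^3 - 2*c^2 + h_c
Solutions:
 h(c) = C1 + c^4 + 2*c^3/3 + c^2 - 4*sin(c)


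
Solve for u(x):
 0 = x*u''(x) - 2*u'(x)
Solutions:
 u(x) = C1 + C2*x^3


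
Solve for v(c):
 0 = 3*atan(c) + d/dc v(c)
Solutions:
 v(c) = C1 - 3*c*atan(c) + 3*log(c^2 + 1)/2


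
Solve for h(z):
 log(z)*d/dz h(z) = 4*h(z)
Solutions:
 h(z) = C1*exp(4*li(z))


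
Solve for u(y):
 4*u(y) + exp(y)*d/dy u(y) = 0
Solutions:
 u(y) = C1*exp(4*exp(-y))


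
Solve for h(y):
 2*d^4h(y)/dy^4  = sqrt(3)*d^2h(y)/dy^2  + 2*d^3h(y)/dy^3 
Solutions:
 h(y) = C1 + C2*y + C3*exp(y*(1 - sqrt(1 + 2*sqrt(3)))/2) + C4*exp(y*(1 + sqrt(1 + 2*sqrt(3)))/2)


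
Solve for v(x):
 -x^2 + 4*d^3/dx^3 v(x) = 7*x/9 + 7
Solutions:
 v(x) = C1 + C2*x + C3*x^2 + x^5/240 + 7*x^4/864 + 7*x^3/24


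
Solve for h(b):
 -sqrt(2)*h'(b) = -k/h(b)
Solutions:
 h(b) = -sqrt(C1 + sqrt(2)*b*k)
 h(b) = sqrt(C1 + sqrt(2)*b*k)


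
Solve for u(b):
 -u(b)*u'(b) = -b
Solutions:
 u(b) = -sqrt(C1 + b^2)
 u(b) = sqrt(C1 + b^2)


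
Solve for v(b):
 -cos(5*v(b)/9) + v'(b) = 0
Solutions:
 -b - 9*log(sin(5*v(b)/9) - 1)/10 + 9*log(sin(5*v(b)/9) + 1)/10 = C1


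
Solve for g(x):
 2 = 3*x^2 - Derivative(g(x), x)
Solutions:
 g(x) = C1 + x^3 - 2*x


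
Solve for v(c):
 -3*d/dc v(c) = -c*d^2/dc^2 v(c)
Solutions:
 v(c) = C1 + C2*c^4


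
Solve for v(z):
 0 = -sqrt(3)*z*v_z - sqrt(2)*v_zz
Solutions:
 v(z) = C1 + C2*erf(6^(1/4)*z/2)


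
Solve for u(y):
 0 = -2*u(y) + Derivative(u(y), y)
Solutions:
 u(y) = C1*exp(2*y)


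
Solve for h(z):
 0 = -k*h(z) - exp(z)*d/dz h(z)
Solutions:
 h(z) = C1*exp(k*exp(-z))


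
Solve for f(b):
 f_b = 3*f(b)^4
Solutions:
 f(b) = (-1/(C1 + 9*b))^(1/3)
 f(b) = (-1/(C1 + 3*b))^(1/3)*(-3^(2/3) - 3*3^(1/6)*I)/6
 f(b) = (-1/(C1 + 3*b))^(1/3)*(-3^(2/3) + 3*3^(1/6)*I)/6


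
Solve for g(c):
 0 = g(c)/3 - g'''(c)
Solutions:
 g(c) = C3*exp(3^(2/3)*c/3) + (C1*sin(3^(1/6)*c/2) + C2*cos(3^(1/6)*c/2))*exp(-3^(2/3)*c/6)


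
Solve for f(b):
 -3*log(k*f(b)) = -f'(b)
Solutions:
 li(k*f(b))/k = C1 + 3*b


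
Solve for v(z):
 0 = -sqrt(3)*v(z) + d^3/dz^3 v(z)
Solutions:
 v(z) = C3*exp(3^(1/6)*z) + (C1*sin(3^(2/3)*z/2) + C2*cos(3^(2/3)*z/2))*exp(-3^(1/6)*z/2)


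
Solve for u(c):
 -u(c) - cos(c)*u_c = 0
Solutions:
 u(c) = C1*sqrt(sin(c) - 1)/sqrt(sin(c) + 1)


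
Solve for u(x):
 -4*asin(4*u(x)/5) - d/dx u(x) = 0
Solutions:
 Integral(1/asin(4*_y/5), (_y, u(x))) = C1 - 4*x


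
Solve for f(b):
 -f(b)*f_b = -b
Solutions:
 f(b) = -sqrt(C1 + b^2)
 f(b) = sqrt(C1 + b^2)


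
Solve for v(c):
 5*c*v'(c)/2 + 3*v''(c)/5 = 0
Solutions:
 v(c) = C1 + C2*erf(5*sqrt(3)*c/6)


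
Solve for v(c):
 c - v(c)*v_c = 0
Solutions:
 v(c) = -sqrt(C1 + c^2)
 v(c) = sqrt(C1 + c^2)


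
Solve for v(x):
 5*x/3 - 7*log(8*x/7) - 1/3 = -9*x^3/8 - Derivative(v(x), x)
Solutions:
 v(x) = C1 - 9*x^4/32 - 5*x^2/6 + 7*x*log(x) - 7*x*log(7) - 20*x/3 + 21*x*log(2)


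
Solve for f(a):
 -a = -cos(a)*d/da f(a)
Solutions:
 f(a) = C1 + Integral(a/cos(a), a)


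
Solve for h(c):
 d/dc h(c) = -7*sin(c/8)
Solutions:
 h(c) = C1 + 56*cos(c/8)


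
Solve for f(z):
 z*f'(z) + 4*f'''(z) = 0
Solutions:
 f(z) = C1 + Integral(C2*airyai(-2^(1/3)*z/2) + C3*airybi(-2^(1/3)*z/2), z)


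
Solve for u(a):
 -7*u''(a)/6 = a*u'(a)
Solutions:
 u(a) = C1 + C2*erf(sqrt(21)*a/7)


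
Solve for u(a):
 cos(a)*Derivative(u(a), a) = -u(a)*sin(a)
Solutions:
 u(a) = C1*cos(a)


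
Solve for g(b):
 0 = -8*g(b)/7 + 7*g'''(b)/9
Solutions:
 g(b) = C3*exp(2*3^(2/3)*7^(1/3)*b/7) + (C1*sin(3*3^(1/6)*7^(1/3)*b/7) + C2*cos(3*3^(1/6)*7^(1/3)*b/7))*exp(-3^(2/3)*7^(1/3)*b/7)


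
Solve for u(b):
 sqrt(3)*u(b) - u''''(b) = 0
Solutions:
 u(b) = C1*exp(-3^(1/8)*b) + C2*exp(3^(1/8)*b) + C3*sin(3^(1/8)*b) + C4*cos(3^(1/8)*b)


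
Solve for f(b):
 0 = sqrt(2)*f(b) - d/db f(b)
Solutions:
 f(b) = C1*exp(sqrt(2)*b)


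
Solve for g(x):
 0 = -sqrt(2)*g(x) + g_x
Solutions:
 g(x) = C1*exp(sqrt(2)*x)


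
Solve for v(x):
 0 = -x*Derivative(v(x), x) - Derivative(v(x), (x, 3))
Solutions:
 v(x) = C1 + Integral(C2*airyai(-x) + C3*airybi(-x), x)


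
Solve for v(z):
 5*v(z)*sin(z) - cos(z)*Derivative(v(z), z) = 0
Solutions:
 v(z) = C1/cos(z)^5


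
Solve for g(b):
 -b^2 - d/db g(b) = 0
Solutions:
 g(b) = C1 - b^3/3


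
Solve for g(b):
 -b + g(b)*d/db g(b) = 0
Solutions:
 g(b) = -sqrt(C1 + b^2)
 g(b) = sqrt(C1 + b^2)


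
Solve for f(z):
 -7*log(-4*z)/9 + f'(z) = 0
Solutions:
 f(z) = C1 + 7*z*log(-z)/9 + 7*z*(-1 + 2*log(2))/9


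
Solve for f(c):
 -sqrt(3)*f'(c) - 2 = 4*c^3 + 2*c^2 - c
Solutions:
 f(c) = C1 - sqrt(3)*c^4/3 - 2*sqrt(3)*c^3/9 + sqrt(3)*c^2/6 - 2*sqrt(3)*c/3


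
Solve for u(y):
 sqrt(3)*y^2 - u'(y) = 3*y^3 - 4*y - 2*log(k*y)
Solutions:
 u(y) = C1 - 3*y^4/4 + sqrt(3)*y^3/3 + 2*y^2 + 2*y*log(k*y) - 2*y


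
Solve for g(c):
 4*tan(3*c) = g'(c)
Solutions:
 g(c) = C1 - 4*log(cos(3*c))/3


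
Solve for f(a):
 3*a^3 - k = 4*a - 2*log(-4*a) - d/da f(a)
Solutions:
 f(a) = C1 - 3*a^4/4 + 2*a^2 + a*(k - 4*log(2) + 2) - 2*a*log(-a)


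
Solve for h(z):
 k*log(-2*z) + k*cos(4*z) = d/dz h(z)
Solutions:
 h(z) = C1 + k*(z*log(-z) - z + z*log(2) + sin(4*z)/4)


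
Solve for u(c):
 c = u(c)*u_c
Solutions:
 u(c) = -sqrt(C1 + c^2)
 u(c) = sqrt(C1 + c^2)


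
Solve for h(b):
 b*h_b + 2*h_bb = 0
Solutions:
 h(b) = C1 + C2*erf(b/2)


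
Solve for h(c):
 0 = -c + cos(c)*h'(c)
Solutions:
 h(c) = C1 + Integral(c/cos(c), c)


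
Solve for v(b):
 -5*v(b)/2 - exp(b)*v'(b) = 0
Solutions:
 v(b) = C1*exp(5*exp(-b)/2)


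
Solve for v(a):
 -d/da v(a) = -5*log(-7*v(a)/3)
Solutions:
 -Integral(1/(log(-_y) - log(3) + log(7)), (_y, v(a)))/5 = C1 - a


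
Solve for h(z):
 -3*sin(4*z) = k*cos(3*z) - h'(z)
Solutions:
 h(z) = C1 + k*sin(3*z)/3 - 3*cos(4*z)/4


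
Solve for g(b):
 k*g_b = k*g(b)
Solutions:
 g(b) = C1*exp(b)


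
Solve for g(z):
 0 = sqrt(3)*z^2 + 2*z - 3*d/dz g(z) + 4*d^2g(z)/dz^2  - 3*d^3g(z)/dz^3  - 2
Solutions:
 g(z) = C1 + sqrt(3)*z^3/9 + z^2/3 + 4*sqrt(3)*z^2/9 + 2*z/9 + 14*sqrt(3)*z/27 + (C2*sin(sqrt(5)*z/3) + C3*cos(sqrt(5)*z/3))*exp(2*z/3)


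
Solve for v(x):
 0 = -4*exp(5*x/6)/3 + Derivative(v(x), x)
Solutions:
 v(x) = C1 + 8*exp(5*x/6)/5


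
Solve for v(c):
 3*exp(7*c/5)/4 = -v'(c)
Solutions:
 v(c) = C1 - 15*exp(7*c/5)/28


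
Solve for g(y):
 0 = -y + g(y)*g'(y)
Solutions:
 g(y) = -sqrt(C1 + y^2)
 g(y) = sqrt(C1 + y^2)


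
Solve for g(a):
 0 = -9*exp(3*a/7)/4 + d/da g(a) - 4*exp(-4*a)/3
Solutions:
 g(a) = C1 + 21*exp(3*a/7)/4 - exp(-4*a)/3


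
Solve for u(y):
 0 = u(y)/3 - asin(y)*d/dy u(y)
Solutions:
 u(y) = C1*exp(Integral(1/asin(y), y)/3)


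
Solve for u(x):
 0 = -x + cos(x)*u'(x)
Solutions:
 u(x) = C1 + Integral(x/cos(x), x)


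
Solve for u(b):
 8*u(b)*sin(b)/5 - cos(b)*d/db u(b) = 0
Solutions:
 u(b) = C1/cos(b)^(8/5)


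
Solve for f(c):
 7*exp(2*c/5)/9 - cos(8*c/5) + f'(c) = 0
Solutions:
 f(c) = C1 - 35*exp(2*c/5)/18 + 5*sin(8*c/5)/8


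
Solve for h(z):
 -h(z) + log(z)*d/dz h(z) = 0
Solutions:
 h(z) = C1*exp(li(z))


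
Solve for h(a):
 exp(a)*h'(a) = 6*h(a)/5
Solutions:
 h(a) = C1*exp(-6*exp(-a)/5)


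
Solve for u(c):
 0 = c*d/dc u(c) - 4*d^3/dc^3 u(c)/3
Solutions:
 u(c) = C1 + Integral(C2*airyai(6^(1/3)*c/2) + C3*airybi(6^(1/3)*c/2), c)


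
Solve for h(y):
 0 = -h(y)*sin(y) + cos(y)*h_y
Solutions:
 h(y) = C1/cos(y)


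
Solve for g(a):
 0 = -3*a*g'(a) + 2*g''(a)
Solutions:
 g(a) = C1 + C2*erfi(sqrt(3)*a/2)


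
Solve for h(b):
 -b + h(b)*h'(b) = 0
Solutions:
 h(b) = -sqrt(C1 + b^2)
 h(b) = sqrt(C1 + b^2)


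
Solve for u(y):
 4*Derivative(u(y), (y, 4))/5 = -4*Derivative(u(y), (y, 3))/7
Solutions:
 u(y) = C1 + C2*y + C3*y^2 + C4*exp(-5*y/7)


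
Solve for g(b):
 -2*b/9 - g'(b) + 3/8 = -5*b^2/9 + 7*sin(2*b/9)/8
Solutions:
 g(b) = C1 + 5*b^3/27 - b^2/9 + 3*b/8 + 63*cos(2*b/9)/16


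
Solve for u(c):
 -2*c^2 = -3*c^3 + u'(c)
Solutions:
 u(c) = C1 + 3*c^4/4 - 2*c^3/3


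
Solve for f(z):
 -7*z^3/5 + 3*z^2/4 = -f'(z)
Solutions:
 f(z) = C1 + 7*z^4/20 - z^3/4


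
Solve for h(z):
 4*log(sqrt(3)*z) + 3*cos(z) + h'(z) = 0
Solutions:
 h(z) = C1 - 4*z*log(z) - 2*z*log(3) + 4*z - 3*sin(z)


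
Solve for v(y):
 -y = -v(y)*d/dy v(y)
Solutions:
 v(y) = -sqrt(C1 + y^2)
 v(y) = sqrt(C1 + y^2)


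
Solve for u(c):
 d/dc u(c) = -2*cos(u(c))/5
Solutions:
 2*c/5 - log(sin(u(c)) - 1)/2 + log(sin(u(c)) + 1)/2 = C1


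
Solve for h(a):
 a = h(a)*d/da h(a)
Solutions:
 h(a) = -sqrt(C1 + a^2)
 h(a) = sqrt(C1 + a^2)


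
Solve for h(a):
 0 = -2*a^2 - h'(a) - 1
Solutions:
 h(a) = C1 - 2*a^3/3 - a


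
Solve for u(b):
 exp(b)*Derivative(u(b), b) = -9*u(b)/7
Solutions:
 u(b) = C1*exp(9*exp(-b)/7)


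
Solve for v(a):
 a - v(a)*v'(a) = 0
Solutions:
 v(a) = -sqrt(C1 + a^2)
 v(a) = sqrt(C1 + a^2)


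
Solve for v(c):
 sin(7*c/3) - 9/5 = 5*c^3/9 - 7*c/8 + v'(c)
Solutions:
 v(c) = C1 - 5*c^4/36 + 7*c^2/16 - 9*c/5 - 3*cos(7*c/3)/7


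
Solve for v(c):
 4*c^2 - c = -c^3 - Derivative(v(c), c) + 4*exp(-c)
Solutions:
 v(c) = C1 - c^4/4 - 4*c^3/3 + c^2/2 - 4*exp(-c)


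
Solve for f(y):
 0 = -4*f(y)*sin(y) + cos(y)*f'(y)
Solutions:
 f(y) = C1/cos(y)^4


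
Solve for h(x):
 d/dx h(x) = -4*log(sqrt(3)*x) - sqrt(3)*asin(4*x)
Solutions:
 h(x) = C1 - 4*x*log(x) - 2*x*log(3) + 4*x - sqrt(3)*(x*asin(4*x) + sqrt(1 - 16*x^2)/4)


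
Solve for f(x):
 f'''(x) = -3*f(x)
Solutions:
 f(x) = C3*exp(-3^(1/3)*x) + (C1*sin(3^(5/6)*x/2) + C2*cos(3^(5/6)*x/2))*exp(3^(1/3)*x/2)


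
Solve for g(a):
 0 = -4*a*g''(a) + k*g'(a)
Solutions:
 g(a) = C1 + a^(re(k)/4 + 1)*(C2*sin(log(a)*Abs(im(k))/4) + C3*cos(log(a)*im(k)/4))


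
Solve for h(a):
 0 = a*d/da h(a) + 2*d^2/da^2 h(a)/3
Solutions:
 h(a) = C1 + C2*erf(sqrt(3)*a/2)


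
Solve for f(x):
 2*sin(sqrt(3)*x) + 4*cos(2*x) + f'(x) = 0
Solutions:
 f(x) = C1 - 2*sin(2*x) + 2*sqrt(3)*cos(sqrt(3)*x)/3


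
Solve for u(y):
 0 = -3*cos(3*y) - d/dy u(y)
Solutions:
 u(y) = C1 - sin(3*y)


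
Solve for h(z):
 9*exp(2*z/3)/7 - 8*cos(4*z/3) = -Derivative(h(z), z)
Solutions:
 h(z) = C1 - 27*exp(2*z/3)/14 + 6*sin(4*z/3)


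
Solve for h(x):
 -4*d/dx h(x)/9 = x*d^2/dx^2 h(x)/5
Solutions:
 h(x) = C1 + C2/x^(11/9)


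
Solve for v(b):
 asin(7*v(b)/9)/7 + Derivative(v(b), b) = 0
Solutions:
 Integral(1/asin(7*_y/9), (_y, v(b))) = C1 - b/7


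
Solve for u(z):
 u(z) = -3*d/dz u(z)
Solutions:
 u(z) = C1*exp(-z/3)


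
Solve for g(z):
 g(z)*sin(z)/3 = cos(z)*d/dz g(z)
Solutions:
 g(z) = C1/cos(z)^(1/3)


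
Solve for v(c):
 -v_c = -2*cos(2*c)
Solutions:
 v(c) = C1 + sin(2*c)


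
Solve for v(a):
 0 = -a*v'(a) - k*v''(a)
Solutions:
 v(a) = C1 + C2*sqrt(k)*erf(sqrt(2)*a*sqrt(1/k)/2)


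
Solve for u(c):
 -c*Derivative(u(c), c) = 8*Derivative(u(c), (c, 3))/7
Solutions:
 u(c) = C1 + Integral(C2*airyai(-7^(1/3)*c/2) + C3*airybi(-7^(1/3)*c/2), c)


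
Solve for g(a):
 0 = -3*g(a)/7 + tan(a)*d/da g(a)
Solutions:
 g(a) = C1*sin(a)^(3/7)


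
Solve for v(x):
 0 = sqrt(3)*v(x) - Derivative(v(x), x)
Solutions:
 v(x) = C1*exp(sqrt(3)*x)


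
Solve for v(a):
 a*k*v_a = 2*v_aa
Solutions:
 v(a) = Piecewise((-sqrt(pi)*C1*erf(a*sqrt(-k)/2)/sqrt(-k) - C2, (k > 0) | (k < 0)), (-C1*a - C2, True))


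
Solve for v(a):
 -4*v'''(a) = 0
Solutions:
 v(a) = C1 + C2*a + C3*a^2


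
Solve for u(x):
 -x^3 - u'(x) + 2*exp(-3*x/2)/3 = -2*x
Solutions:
 u(x) = C1 - x^4/4 + x^2 - 4*exp(-3*x/2)/9


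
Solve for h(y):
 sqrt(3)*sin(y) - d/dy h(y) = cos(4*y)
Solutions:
 h(y) = C1 - sin(4*y)/4 - sqrt(3)*cos(y)


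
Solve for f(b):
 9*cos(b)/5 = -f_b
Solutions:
 f(b) = C1 - 9*sin(b)/5


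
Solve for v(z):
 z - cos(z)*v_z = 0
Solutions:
 v(z) = C1 + Integral(z/cos(z), z)


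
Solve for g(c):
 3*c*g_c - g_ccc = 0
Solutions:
 g(c) = C1 + Integral(C2*airyai(3^(1/3)*c) + C3*airybi(3^(1/3)*c), c)


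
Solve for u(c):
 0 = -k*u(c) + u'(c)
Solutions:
 u(c) = C1*exp(c*k)


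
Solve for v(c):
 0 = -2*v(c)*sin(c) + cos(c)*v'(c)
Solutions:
 v(c) = C1/cos(c)^2


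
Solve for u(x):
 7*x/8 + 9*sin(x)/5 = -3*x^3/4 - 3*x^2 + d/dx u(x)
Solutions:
 u(x) = C1 + 3*x^4/16 + x^3 + 7*x^2/16 - 9*cos(x)/5


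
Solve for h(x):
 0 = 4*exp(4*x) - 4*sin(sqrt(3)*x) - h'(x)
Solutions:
 h(x) = C1 + exp(4*x) + 4*sqrt(3)*cos(sqrt(3)*x)/3


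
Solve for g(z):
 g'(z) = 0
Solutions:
 g(z) = C1


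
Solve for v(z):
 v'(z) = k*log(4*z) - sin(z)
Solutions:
 v(z) = C1 + k*z*(log(z) - 1) + 2*k*z*log(2) + cos(z)


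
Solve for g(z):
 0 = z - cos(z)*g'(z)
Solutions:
 g(z) = C1 + Integral(z/cos(z), z)


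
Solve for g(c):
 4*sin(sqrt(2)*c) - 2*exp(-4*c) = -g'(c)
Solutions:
 g(c) = C1 + 2*sqrt(2)*cos(sqrt(2)*c) - exp(-4*c)/2


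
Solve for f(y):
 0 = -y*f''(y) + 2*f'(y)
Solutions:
 f(y) = C1 + C2*y^3


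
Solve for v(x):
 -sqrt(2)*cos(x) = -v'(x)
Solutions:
 v(x) = C1 + sqrt(2)*sin(x)


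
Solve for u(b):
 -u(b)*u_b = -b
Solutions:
 u(b) = -sqrt(C1 + b^2)
 u(b) = sqrt(C1 + b^2)


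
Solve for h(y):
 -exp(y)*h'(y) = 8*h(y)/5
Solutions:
 h(y) = C1*exp(8*exp(-y)/5)


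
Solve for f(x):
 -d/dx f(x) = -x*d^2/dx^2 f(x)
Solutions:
 f(x) = C1 + C2*x^2


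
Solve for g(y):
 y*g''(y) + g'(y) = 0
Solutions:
 g(y) = C1 + C2*log(y)


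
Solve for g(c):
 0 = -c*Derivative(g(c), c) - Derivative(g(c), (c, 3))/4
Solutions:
 g(c) = C1 + Integral(C2*airyai(-2^(2/3)*c) + C3*airybi(-2^(2/3)*c), c)


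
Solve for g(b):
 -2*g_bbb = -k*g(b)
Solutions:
 g(b) = C1*exp(2^(2/3)*b*k^(1/3)/2) + C2*exp(2^(2/3)*b*k^(1/3)*(-1 + sqrt(3)*I)/4) + C3*exp(-2^(2/3)*b*k^(1/3)*(1 + sqrt(3)*I)/4)


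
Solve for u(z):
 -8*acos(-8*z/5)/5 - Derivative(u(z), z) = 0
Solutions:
 u(z) = C1 - 8*z*acos(-8*z/5)/5 - sqrt(25 - 64*z^2)/5


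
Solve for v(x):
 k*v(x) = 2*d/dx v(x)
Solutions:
 v(x) = C1*exp(k*x/2)


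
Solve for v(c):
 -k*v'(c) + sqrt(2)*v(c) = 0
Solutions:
 v(c) = C1*exp(sqrt(2)*c/k)


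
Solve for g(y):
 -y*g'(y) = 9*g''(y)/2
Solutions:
 g(y) = C1 + C2*erf(y/3)


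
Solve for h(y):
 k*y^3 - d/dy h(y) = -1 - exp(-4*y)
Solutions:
 h(y) = C1 + k*y^4/4 + y - exp(-4*y)/4


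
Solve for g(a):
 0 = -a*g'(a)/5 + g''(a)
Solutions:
 g(a) = C1 + C2*erfi(sqrt(10)*a/10)


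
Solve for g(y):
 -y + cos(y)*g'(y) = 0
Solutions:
 g(y) = C1 + Integral(y/cos(y), y)


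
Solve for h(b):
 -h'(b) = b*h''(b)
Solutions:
 h(b) = C1 + C2*log(b)


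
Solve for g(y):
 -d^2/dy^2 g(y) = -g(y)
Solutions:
 g(y) = C1*exp(-y) + C2*exp(y)


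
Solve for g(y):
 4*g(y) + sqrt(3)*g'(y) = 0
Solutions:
 g(y) = C1*exp(-4*sqrt(3)*y/3)


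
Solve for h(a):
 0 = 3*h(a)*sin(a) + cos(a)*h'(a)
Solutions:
 h(a) = C1*cos(a)^3


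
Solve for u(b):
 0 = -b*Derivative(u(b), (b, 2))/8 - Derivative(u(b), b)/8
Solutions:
 u(b) = C1 + C2*log(b)


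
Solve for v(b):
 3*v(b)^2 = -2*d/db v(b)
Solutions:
 v(b) = 2/(C1 + 3*b)


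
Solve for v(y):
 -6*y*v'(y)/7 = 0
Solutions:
 v(y) = C1


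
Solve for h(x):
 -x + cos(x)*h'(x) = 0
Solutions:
 h(x) = C1 + Integral(x/cos(x), x)


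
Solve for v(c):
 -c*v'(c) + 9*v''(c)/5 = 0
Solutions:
 v(c) = C1 + C2*erfi(sqrt(10)*c/6)


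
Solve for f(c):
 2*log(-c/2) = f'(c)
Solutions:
 f(c) = C1 + 2*c*log(-c) + 2*c*(-1 - log(2))


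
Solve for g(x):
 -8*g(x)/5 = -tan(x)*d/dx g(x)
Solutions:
 g(x) = C1*sin(x)^(8/5)


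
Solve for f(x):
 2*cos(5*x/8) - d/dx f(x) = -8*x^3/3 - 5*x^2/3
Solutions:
 f(x) = C1 + 2*x^4/3 + 5*x^3/9 + 16*sin(5*x/8)/5


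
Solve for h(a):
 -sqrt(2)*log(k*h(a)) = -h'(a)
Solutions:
 li(k*h(a))/k = C1 + sqrt(2)*a


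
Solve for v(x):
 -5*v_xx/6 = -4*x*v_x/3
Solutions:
 v(x) = C1 + C2*erfi(2*sqrt(5)*x/5)


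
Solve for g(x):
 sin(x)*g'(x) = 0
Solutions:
 g(x) = C1


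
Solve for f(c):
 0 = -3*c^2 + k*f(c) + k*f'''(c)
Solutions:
 f(c) = C1*exp(-c) + C2*exp(c*(1 - sqrt(3)*I)/2) + C3*exp(c*(1 + sqrt(3)*I)/2) + 3*c^2/k


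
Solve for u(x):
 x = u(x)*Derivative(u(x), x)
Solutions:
 u(x) = -sqrt(C1 + x^2)
 u(x) = sqrt(C1 + x^2)


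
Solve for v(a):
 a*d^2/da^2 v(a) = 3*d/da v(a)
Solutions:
 v(a) = C1 + C2*a^4


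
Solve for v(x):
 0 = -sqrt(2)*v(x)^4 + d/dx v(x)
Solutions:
 v(x) = (-1/(C1 + 3*sqrt(2)*x))^(1/3)
 v(x) = (-1/(C1 + sqrt(2)*x))^(1/3)*(-3^(2/3) - 3*3^(1/6)*I)/6
 v(x) = (-1/(C1 + sqrt(2)*x))^(1/3)*(-3^(2/3) + 3*3^(1/6)*I)/6


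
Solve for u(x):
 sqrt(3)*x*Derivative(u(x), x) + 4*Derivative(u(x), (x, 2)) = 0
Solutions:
 u(x) = C1 + C2*erf(sqrt(2)*3^(1/4)*x/4)


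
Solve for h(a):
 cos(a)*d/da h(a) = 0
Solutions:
 h(a) = C1


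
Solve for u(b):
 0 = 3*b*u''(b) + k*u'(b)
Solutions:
 u(b) = C1 + b^(1 - re(k)/3)*(C2*sin(log(b)*Abs(im(k))/3) + C3*cos(log(b)*im(k)/3))


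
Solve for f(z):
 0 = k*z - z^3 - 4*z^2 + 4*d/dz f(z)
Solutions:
 f(z) = C1 - k*z^2/8 + z^4/16 + z^3/3


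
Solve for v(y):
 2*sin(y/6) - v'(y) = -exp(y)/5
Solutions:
 v(y) = C1 + exp(y)/5 - 12*cos(y/6)


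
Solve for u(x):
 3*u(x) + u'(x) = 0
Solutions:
 u(x) = C1*exp(-3*x)


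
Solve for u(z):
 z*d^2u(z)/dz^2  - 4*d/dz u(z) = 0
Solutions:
 u(z) = C1 + C2*z^5


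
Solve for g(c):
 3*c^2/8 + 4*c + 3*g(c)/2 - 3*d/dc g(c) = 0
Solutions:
 g(c) = C1*exp(c/2) - c^2/4 - 11*c/3 - 22/3


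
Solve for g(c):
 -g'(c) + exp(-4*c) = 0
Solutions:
 g(c) = C1 - exp(-4*c)/4


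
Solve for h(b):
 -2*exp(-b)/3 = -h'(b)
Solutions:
 h(b) = C1 - 2*exp(-b)/3


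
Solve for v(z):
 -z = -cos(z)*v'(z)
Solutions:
 v(z) = C1 + Integral(z/cos(z), z)


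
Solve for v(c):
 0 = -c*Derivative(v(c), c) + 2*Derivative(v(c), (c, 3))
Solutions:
 v(c) = C1 + Integral(C2*airyai(2^(2/3)*c/2) + C3*airybi(2^(2/3)*c/2), c)


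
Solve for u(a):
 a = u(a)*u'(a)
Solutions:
 u(a) = -sqrt(C1 + a^2)
 u(a) = sqrt(C1 + a^2)


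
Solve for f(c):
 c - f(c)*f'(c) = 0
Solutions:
 f(c) = -sqrt(C1 + c^2)
 f(c) = sqrt(C1 + c^2)


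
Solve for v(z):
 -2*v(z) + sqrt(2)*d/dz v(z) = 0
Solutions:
 v(z) = C1*exp(sqrt(2)*z)


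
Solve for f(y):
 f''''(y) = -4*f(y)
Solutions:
 f(y) = (C1*sin(y) + C2*cos(y))*exp(-y) + (C3*sin(y) + C4*cos(y))*exp(y)


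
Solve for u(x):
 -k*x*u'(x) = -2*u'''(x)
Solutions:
 u(x) = C1 + Integral(C2*airyai(2^(2/3)*k^(1/3)*x/2) + C3*airybi(2^(2/3)*k^(1/3)*x/2), x)


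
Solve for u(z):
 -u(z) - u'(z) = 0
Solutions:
 u(z) = C1*exp(-z)


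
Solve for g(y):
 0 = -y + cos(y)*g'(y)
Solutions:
 g(y) = C1 + Integral(y/cos(y), y)


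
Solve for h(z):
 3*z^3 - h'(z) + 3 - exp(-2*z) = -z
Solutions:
 h(z) = C1 + 3*z^4/4 + z^2/2 + 3*z + exp(-2*z)/2


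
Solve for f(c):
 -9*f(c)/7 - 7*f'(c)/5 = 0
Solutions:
 f(c) = C1*exp(-45*c/49)


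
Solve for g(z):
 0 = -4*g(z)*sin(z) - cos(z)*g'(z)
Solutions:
 g(z) = C1*cos(z)^4


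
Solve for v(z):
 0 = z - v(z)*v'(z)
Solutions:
 v(z) = -sqrt(C1 + z^2)
 v(z) = sqrt(C1 + z^2)


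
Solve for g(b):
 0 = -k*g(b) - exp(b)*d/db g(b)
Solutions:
 g(b) = C1*exp(k*exp(-b))


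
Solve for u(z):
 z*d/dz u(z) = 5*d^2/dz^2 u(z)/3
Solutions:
 u(z) = C1 + C2*erfi(sqrt(30)*z/10)


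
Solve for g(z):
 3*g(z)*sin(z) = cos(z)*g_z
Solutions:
 g(z) = C1/cos(z)^3


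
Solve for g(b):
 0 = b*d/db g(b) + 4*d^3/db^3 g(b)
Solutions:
 g(b) = C1 + Integral(C2*airyai(-2^(1/3)*b/2) + C3*airybi(-2^(1/3)*b/2), b)


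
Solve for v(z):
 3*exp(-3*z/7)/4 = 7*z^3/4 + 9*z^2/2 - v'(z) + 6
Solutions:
 v(z) = C1 + 7*z^4/16 + 3*z^3/2 + 6*z + 7*exp(-3*z/7)/4


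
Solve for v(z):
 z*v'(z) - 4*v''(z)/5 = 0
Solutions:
 v(z) = C1 + C2*erfi(sqrt(10)*z/4)


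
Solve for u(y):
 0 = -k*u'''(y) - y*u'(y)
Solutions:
 u(y) = C1 + Integral(C2*airyai(y*(-1/k)^(1/3)) + C3*airybi(y*(-1/k)^(1/3)), y)


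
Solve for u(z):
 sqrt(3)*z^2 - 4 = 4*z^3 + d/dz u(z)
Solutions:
 u(z) = C1 - z^4 + sqrt(3)*z^3/3 - 4*z


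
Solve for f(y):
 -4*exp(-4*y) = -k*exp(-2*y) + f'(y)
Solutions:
 f(y) = C1 - k*exp(-2*y)/2 + exp(-4*y)


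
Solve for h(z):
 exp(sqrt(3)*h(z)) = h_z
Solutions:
 h(z) = sqrt(3)*(2*log(-1/(C1 + z)) - log(3))/6


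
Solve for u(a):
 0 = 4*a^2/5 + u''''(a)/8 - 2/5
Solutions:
 u(a) = C1 + C2*a + C3*a^2 + C4*a^3 - 4*a^6/225 + 2*a^4/15


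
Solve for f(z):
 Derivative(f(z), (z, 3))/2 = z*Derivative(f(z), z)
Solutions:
 f(z) = C1 + Integral(C2*airyai(2^(1/3)*z) + C3*airybi(2^(1/3)*z), z)


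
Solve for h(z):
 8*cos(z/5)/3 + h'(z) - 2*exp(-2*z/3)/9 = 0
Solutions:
 h(z) = C1 - 40*sin(z/5)/3 - exp(-2*z/3)/3


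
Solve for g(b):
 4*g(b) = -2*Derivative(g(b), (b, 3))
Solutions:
 g(b) = C3*exp(-2^(1/3)*b) + (C1*sin(2^(1/3)*sqrt(3)*b/2) + C2*cos(2^(1/3)*sqrt(3)*b/2))*exp(2^(1/3)*b/2)


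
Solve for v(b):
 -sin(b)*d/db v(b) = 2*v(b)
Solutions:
 v(b) = C1*(cos(b) + 1)/(cos(b) - 1)


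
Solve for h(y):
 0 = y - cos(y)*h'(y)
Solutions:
 h(y) = C1 + Integral(y/cos(y), y)


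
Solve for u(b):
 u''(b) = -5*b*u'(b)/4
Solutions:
 u(b) = C1 + C2*erf(sqrt(10)*b/4)


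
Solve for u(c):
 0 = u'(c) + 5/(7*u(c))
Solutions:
 u(c) = -sqrt(C1 - 70*c)/7
 u(c) = sqrt(C1 - 70*c)/7


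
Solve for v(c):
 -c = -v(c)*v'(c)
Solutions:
 v(c) = -sqrt(C1 + c^2)
 v(c) = sqrt(C1 + c^2)


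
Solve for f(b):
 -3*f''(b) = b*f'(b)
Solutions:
 f(b) = C1 + C2*erf(sqrt(6)*b/6)


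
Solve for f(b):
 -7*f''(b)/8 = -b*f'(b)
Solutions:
 f(b) = C1 + C2*erfi(2*sqrt(7)*b/7)


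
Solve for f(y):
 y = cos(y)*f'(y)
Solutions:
 f(y) = C1 + Integral(y/cos(y), y)


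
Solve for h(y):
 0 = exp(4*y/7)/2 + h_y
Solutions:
 h(y) = C1 - 7*exp(4*y/7)/8


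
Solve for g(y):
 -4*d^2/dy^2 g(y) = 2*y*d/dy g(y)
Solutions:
 g(y) = C1 + C2*erf(y/2)


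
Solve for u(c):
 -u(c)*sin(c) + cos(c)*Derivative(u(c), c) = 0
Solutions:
 u(c) = C1/cos(c)


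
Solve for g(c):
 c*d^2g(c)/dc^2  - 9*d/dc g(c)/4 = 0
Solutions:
 g(c) = C1 + C2*c^(13/4)


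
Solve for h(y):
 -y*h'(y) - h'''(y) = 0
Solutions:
 h(y) = C1 + Integral(C2*airyai(-y) + C3*airybi(-y), y)


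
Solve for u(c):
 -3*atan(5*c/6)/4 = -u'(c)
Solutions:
 u(c) = C1 + 3*c*atan(5*c/6)/4 - 9*log(25*c^2 + 36)/20


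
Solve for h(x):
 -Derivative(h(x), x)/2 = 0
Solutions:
 h(x) = C1


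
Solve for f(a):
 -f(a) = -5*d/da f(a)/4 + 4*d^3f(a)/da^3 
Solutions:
 f(a) = C1*exp(3^(1/3)*a*(5*3^(1/3)/(sqrt(4809) + 72)^(1/3) + (sqrt(4809) + 72)^(1/3))/24)*sin(3^(1/6)*a*(-3^(2/3)*(sqrt(4809) + 72)^(1/3) + 15/(sqrt(4809) + 72)^(1/3))/24) + C2*exp(3^(1/3)*a*(5*3^(1/3)/(sqrt(4809) + 72)^(1/3) + (sqrt(4809) + 72)^(1/3))/24)*cos(3^(1/6)*a*(-3^(2/3)*(sqrt(4809) + 72)^(1/3) + 15/(sqrt(4809) + 72)^(1/3))/24) + C3*exp(-3^(1/3)*a*(5*3^(1/3)/(sqrt(4809) + 72)^(1/3) + (sqrt(4809) + 72)^(1/3))/12)


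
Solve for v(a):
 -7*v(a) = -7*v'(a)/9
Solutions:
 v(a) = C1*exp(9*a)


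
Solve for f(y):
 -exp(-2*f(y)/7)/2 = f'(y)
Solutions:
 f(y) = 7*log(-sqrt(C1 - y)) - 7*log(7)/2
 f(y) = 7*log(C1 - y/7)/2


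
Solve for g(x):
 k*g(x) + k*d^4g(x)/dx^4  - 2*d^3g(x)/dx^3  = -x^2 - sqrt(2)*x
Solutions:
 g(x) = C1*exp(x*(-sqrt(6^(1/3)*(sqrt(3)*sqrt(-16 + 27/k^4) + 9/k^2)^(1/3)/3 + 2*6^(2/3)/(3*(sqrt(3)*sqrt(-16 + 27/k^4) + 9/k^2)^(1/3)) + k^(-2)) - sqrt(-6^(1/3)*(sqrt(3)*sqrt(-16 + 27/k^4) + 9/k^2)^(1/3)/3 - 2*6^(2/3)/(3*(sqrt(3)*sqrt(-16 + 27/k^4) + 9/k^2)^(1/3)) + 2/k^2 - 2/(k^3*sqrt(6^(1/3)*(sqrt(3)*sqrt(-16 + 27/k^4) + 9/k^2)^(1/3)/3 + 2*6^(2/3)/(3*(sqrt(3)*sqrt(-16 + 27/k^4) + 9/k^2)^(1/3)) + k^(-2)))) + 1/k)/2) + C2*exp(x*(-sqrt(6^(1/3)*(sqrt(3)*sqrt(-16 + 27/k^4) + 9/k^2)^(1/3)/3 + 2*6^(2/3)/(3*(sqrt(3)*sqrt(-16 + 27/k^4) + 9/k^2)^(1/3)) + k^(-2)) + sqrt(-6^(1/3)*(sqrt(3)*sqrt(-16 + 27/k^4) + 9/k^2)^(1/3)/3 - 2*6^(2/3)/(3*(sqrt(3)*sqrt(-16 + 27/k^4) + 9/k^2)^(1/3)) + 2/k^2 - 2/(k^3*sqrt(6^(1/3)*(sqrt(3)*sqrt(-16 + 27/k^4) + 9/k^2)^(1/3)/3 + 2*6^(2/3)/(3*(sqrt(3)*sqrt(-16 + 27/k^4) + 9/k^2)^(1/3)) + k^(-2)))) + 1/k)/2) + C3*exp(x*(sqrt(6^(1/3)*(sqrt(3)*sqrt(-16 + 27/k^4) + 9/k^2)^(1/3)/3 + 2*6^(2/3)/(3*(sqrt(3)*sqrt(-16 + 27/k^4) + 9/k^2)^(1/3)) + k^(-2)) - sqrt(-6^(1/3)*(sqrt(3)*sqrt(-16 + 27/k^4) + 9/k^2)^(1/3)/3 - 2*6^(2/3)/(3*(sqrt(3)*sqrt(-16 + 27/k^4) + 9/k^2)^(1/3)) + 2/k^2 + 2/(k^3*sqrt(6^(1/3)*(sqrt(3)*sqrt(-16 + 27/k^4) + 9/k^2)^(1/3)/3 + 2*6^(2/3)/(3*(sqrt(3)*sqrt(-16 + 27/k^4) + 9/k^2)^(1/3)) + k^(-2)))) + 1/k)/2) + C4*exp(x*(sqrt(6^(1/3)*(sqrt(3)*sqrt(-16 + 27/k^4) + 9/k^2)^(1/3)/3 + 2*6^(2/3)/(3*(sqrt(3)*sqrt(-16 + 27/k^4) + 9/k^2)^(1/3)) + k^(-2)) + sqrt(-6^(1/3)*(sqrt(3)*sqrt(-16 + 27/k^4) + 9/k^2)^(1/3)/3 - 2*6^(2/3)/(3*(sqrt(3)*sqrt(-16 + 27/k^4) + 9/k^2)^(1/3)) + 2/k^2 + 2/(k^3*sqrt(6^(1/3)*(sqrt(3)*sqrt(-16 + 27/k^4) + 9/k^2)^(1/3)/3 + 2*6^(2/3)/(3*(sqrt(3)*sqrt(-16 + 27/k^4) + 9/k^2)^(1/3)) + k^(-2)))) + 1/k)/2) - x^2/k - sqrt(2)*x/k


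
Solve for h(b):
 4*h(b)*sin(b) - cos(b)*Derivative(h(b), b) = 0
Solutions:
 h(b) = C1/cos(b)^4


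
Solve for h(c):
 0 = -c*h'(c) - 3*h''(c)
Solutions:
 h(c) = C1 + C2*erf(sqrt(6)*c/6)


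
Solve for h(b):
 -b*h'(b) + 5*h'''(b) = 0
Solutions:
 h(b) = C1 + Integral(C2*airyai(5^(2/3)*b/5) + C3*airybi(5^(2/3)*b/5), b)


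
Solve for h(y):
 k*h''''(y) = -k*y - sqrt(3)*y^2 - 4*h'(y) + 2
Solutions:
 h(y) = C1 + C2*exp(2^(2/3)*y*(-1/k)^(1/3)) + C3*exp(2^(2/3)*y*(-1/k)^(1/3)*(-1 + sqrt(3)*I)/2) + C4*exp(-2^(2/3)*y*(-1/k)^(1/3)*(1 + sqrt(3)*I)/2) - k*y^2/8 - sqrt(3)*y^3/12 + y/2


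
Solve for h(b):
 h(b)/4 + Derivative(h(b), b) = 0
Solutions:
 h(b) = C1*exp(-b/4)


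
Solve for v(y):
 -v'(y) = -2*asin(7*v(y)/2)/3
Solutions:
 Integral(1/asin(7*_y/2), (_y, v(y))) = C1 + 2*y/3


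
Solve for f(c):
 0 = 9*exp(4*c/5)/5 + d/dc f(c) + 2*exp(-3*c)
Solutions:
 f(c) = C1 - 9*exp(4*c/5)/4 + 2*exp(-3*c)/3


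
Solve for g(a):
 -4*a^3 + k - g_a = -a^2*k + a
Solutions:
 g(a) = C1 - a^4 + a^3*k/3 - a^2/2 + a*k


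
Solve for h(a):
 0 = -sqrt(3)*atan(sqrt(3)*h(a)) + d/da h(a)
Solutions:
 Integral(1/atan(sqrt(3)*_y), (_y, h(a))) = C1 + sqrt(3)*a


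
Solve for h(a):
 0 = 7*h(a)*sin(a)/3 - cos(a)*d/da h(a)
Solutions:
 h(a) = C1/cos(a)^(7/3)


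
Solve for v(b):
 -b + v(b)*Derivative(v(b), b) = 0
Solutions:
 v(b) = -sqrt(C1 + b^2)
 v(b) = sqrt(C1 + b^2)


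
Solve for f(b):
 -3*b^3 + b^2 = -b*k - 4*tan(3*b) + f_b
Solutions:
 f(b) = C1 - 3*b^4/4 + b^3/3 + b^2*k/2 - 4*log(cos(3*b))/3


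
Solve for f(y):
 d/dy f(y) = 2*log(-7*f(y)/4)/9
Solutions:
 -9*Integral(1/(log(-_y) - 2*log(2) + log(7)), (_y, f(y)))/2 = C1 - y


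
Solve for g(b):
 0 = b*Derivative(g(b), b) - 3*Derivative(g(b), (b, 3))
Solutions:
 g(b) = C1 + Integral(C2*airyai(3^(2/3)*b/3) + C3*airybi(3^(2/3)*b/3), b)


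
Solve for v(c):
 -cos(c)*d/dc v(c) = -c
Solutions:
 v(c) = C1 + Integral(c/cos(c), c)


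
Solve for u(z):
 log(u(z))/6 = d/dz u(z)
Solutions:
 li(u(z)) = C1 + z/6


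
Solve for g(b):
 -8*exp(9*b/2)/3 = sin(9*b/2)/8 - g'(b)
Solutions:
 g(b) = C1 + 16*exp(9*b/2)/27 - cos(9*b/2)/36


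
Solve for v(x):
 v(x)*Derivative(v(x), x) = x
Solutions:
 v(x) = -sqrt(C1 + x^2)
 v(x) = sqrt(C1 + x^2)


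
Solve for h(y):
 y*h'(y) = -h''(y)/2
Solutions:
 h(y) = C1 + C2*erf(y)


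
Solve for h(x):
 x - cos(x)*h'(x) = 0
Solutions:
 h(x) = C1 + Integral(x/cos(x), x)


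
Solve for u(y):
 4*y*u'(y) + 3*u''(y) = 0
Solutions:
 u(y) = C1 + C2*erf(sqrt(6)*y/3)


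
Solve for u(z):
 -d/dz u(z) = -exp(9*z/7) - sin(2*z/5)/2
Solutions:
 u(z) = C1 + 7*exp(9*z/7)/9 - 5*cos(2*z/5)/4


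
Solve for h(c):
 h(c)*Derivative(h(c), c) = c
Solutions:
 h(c) = -sqrt(C1 + c^2)
 h(c) = sqrt(C1 + c^2)


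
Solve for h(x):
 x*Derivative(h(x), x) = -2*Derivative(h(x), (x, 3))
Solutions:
 h(x) = C1 + Integral(C2*airyai(-2^(2/3)*x/2) + C3*airybi(-2^(2/3)*x/2), x)


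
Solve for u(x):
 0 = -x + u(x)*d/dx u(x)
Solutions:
 u(x) = -sqrt(C1 + x^2)
 u(x) = sqrt(C1 + x^2)


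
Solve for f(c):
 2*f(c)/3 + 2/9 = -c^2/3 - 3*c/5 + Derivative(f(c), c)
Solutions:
 f(c) = C1*exp(2*c/3) - c^2/2 - 12*c/5 - 59/15


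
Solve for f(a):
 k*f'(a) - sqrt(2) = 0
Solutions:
 f(a) = C1 + sqrt(2)*a/k


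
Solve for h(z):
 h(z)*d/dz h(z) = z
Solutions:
 h(z) = -sqrt(C1 + z^2)
 h(z) = sqrt(C1 + z^2)


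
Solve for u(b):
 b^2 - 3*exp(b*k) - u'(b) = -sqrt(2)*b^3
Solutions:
 u(b) = C1 + sqrt(2)*b^4/4 + b^3/3 - 3*exp(b*k)/k


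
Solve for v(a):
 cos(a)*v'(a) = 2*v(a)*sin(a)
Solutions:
 v(a) = C1/cos(a)^2


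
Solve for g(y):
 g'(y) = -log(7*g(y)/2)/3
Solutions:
 -3*Integral(1/(-log(_y) - log(7) + log(2)), (_y, g(y))) = C1 - y


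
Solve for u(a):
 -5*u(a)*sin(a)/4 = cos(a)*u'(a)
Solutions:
 u(a) = C1*cos(a)^(5/4)


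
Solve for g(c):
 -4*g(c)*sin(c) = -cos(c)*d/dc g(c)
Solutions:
 g(c) = C1/cos(c)^4


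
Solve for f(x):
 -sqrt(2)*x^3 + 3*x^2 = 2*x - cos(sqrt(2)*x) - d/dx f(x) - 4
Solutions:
 f(x) = C1 + sqrt(2)*x^4/4 - x^3 + x^2 - 4*x - sqrt(2)*sin(sqrt(2)*x)/2


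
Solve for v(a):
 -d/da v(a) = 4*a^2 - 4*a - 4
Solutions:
 v(a) = C1 - 4*a^3/3 + 2*a^2 + 4*a


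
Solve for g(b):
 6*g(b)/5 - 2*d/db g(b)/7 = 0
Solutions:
 g(b) = C1*exp(21*b/5)


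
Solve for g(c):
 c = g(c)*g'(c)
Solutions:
 g(c) = -sqrt(C1 + c^2)
 g(c) = sqrt(C1 + c^2)


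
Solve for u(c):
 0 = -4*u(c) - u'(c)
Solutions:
 u(c) = C1*exp(-4*c)


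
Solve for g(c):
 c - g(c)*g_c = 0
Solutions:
 g(c) = -sqrt(C1 + c^2)
 g(c) = sqrt(C1 + c^2)


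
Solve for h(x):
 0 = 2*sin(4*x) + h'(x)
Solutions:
 h(x) = C1 + cos(4*x)/2


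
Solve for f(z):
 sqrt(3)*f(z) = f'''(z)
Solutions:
 f(z) = C3*exp(3^(1/6)*z) + (C1*sin(3^(2/3)*z/2) + C2*cos(3^(2/3)*z/2))*exp(-3^(1/6)*z/2)


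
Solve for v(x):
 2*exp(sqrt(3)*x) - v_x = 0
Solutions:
 v(x) = C1 + 2*sqrt(3)*exp(sqrt(3)*x)/3


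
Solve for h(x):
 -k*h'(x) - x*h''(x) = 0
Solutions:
 h(x) = C1 + x^(1 - re(k))*(C2*sin(log(x)*Abs(im(k))) + C3*cos(log(x)*im(k)))


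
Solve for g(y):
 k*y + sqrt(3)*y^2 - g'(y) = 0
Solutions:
 g(y) = C1 + k*y^2/2 + sqrt(3)*y^3/3


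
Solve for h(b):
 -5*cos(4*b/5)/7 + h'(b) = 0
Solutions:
 h(b) = C1 + 25*sin(4*b/5)/28


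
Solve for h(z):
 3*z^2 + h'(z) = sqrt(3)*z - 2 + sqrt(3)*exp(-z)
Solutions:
 h(z) = C1 - z^3 + sqrt(3)*z^2/2 - 2*z - sqrt(3)*exp(-z)


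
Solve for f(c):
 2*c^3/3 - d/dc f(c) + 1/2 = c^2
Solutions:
 f(c) = C1 + c^4/6 - c^3/3 + c/2


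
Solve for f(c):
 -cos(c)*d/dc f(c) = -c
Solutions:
 f(c) = C1 + Integral(c/cos(c), c)


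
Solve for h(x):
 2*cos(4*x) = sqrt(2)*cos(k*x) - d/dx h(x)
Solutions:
 h(x) = C1 - sin(4*x)/2 + sqrt(2)*sin(k*x)/k


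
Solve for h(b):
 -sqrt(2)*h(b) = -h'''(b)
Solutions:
 h(b) = C3*exp(2^(1/6)*b) + (C1*sin(2^(1/6)*sqrt(3)*b/2) + C2*cos(2^(1/6)*sqrt(3)*b/2))*exp(-2^(1/6)*b/2)


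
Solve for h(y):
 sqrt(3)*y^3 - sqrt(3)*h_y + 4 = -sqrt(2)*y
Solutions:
 h(y) = C1 + y^4/4 + sqrt(6)*y^2/6 + 4*sqrt(3)*y/3


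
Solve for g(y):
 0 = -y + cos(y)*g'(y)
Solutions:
 g(y) = C1 + Integral(y/cos(y), y)


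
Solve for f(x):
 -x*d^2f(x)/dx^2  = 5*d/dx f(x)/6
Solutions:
 f(x) = C1 + C2*x^(1/6)


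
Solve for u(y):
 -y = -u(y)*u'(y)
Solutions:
 u(y) = -sqrt(C1 + y^2)
 u(y) = sqrt(C1 + y^2)


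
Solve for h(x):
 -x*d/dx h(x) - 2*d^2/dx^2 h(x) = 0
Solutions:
 h(x) = C1 + C2*erf(x/2)


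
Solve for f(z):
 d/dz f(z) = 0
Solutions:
 f(z) = C1


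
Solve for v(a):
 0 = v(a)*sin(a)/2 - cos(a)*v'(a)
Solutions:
 v(a) = C1/sqrt(cos(a))


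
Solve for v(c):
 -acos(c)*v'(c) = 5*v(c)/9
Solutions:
 v(c) = C1*exp(-5*Integral(1/acos(c), c)/9)


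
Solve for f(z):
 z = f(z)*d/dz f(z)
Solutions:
 f(z) = -sqrt(C1 + z^2)
 f(z) = sqrt(C1 + z^2)


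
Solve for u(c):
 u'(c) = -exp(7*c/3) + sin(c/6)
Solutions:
 u(c) = C1 - 3*exp(7*c/3)/7 - 6*cos(c/6)


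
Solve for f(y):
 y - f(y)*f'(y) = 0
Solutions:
 f(y) = -sqrt(C1 + y^2)
 f(y) = sqrt(C1 + y^2)


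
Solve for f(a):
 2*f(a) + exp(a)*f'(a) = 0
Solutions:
 f(a) = C1*exp(2*exp(-a))


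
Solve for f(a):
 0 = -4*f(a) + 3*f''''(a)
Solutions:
 f(a) = C1*exp(-sqrt(2)*3^(3/4)*a/3) + C2*exp(sqrt(2)*3^(3/4)*a/3) + C3*sin(sqrt(2)*3^(3/4)*a/3) + C4*cos(sqrt(2)*3^(3/4)*a/3)


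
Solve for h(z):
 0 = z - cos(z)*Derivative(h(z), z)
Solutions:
 h(z) = C1 + Integral(z/cos(z), z)


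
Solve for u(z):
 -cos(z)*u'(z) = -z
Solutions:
 u(z) = C1 + Integral(z/cos(z), z)


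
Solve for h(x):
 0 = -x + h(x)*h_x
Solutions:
 h(x) = -sqrt(C1 + x^2)
 h(x) = sqrt(C1 + x^2)


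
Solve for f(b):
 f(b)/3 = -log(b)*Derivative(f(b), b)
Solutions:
 f(b) = C1*exp(-li(b)/3)


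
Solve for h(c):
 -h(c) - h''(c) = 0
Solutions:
 h(c) = C1*sin(c) + C2*cos(c)


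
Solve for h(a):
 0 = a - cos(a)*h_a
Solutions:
 h(a) = C1 + Integral(a/cos(a), a)


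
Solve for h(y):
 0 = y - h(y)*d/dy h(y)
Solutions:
 h(y) = -sqrt(C1 + y^2)
 h(y) = sqrt(C1 + y^2)


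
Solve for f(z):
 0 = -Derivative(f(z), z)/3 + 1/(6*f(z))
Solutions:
 f(z) = -sqrt(C1 + z)
 f(z) = sqrt(C1 + z)


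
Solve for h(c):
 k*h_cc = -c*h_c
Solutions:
 h(c) = C1 + C2*sqrt(k)*erf(sqrt(2)*c*sqrt(1/k)/2)


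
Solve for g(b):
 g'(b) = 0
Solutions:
 g(b) = C1


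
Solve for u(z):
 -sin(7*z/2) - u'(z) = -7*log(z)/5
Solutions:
 u(z) = C1 + 7*z*log(z)/5 - 7*z/5 + 2*cos(7*z/2)/7


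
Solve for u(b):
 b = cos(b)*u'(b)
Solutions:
 u(b) = C1 + Integral(b/cos(b), b)


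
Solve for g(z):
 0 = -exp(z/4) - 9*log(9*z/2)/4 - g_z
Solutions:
 g(z) = C1 - 9*z*log(z)/4 + 9*z*(-2*log(3) + log(2) + 1)/4 - 4*exp(z/4)


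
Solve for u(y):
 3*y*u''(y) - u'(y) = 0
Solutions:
 u(y) = C1 + C2*y^(4/3)


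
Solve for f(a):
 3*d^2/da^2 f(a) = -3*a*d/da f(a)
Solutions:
 f(a) = C1 + C2*erf(sqrt(2)*a/2)


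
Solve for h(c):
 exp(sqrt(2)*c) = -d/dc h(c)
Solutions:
 h(c) = C1 - sqrt(2)*exp(sqrt(2)*c)/2


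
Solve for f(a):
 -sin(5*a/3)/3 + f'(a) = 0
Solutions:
 f(a) = C1 - cos(5*a/3)/5


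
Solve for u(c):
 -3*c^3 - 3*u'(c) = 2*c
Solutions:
 u(c) = C1 - c^4/4 - c^2/3


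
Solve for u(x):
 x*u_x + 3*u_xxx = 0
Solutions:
 u(x) = C1 + Integral(C2*airyai(-3^(2/3)*x/3) + C3*airybi(-3^(2/3)*x/3), x)


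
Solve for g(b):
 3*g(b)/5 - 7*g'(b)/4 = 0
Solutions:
 g(b) = C1*exp(12*b/35)


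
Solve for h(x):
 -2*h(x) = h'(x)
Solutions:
 h(x) = C1*exp(-2*x)


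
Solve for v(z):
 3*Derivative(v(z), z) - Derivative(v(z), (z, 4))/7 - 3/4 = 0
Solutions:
 v(z) = C1 + C4*exp(21^(1/3)*z) + z/4 + (C2*sin(3^(5/6)*7^(1/3)*z/2) + C3*cos(3^(5/6)*7^(1/3)*z/2))*exp(-21^(1/3)*z/2)


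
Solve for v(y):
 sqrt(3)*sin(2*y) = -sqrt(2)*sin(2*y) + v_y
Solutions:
 v(y) = C1 - sqrt(3)*cos(2*y)/2 - sqrt(2)*cos(2*y)/2


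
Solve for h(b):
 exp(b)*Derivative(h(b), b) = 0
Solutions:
 h(b) = C1


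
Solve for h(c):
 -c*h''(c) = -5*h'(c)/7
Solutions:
 h(c) = C1 + C2*c^(12/7)


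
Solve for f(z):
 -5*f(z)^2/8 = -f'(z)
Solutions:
 f(z) = -8/(C1 + 5*z)


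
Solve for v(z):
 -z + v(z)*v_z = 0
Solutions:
 v(z) = -sqrt(C1 + z^2)
 v(z) = sqrt(C1 + z^2)


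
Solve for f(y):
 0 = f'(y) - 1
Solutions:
 f(y) = C1 + y


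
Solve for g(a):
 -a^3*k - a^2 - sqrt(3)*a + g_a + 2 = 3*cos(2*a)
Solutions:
 g(a) = C1 + a^4*k/4 + a^3/3 + sqrt(3)*a^2/2 - 2*a + 3*sin(2*a)/2


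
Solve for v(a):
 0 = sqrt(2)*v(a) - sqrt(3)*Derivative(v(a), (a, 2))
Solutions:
 v(a) = C1*exp(-2^(1/4)*3^(3/4)*a/3) + C2*exp(2^(1/4)*3^(3/4)*a/3)


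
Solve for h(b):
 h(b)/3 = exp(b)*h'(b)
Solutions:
 h(b) = C1*exp(-exp(-b)/3)


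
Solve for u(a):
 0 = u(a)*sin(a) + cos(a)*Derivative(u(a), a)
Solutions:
 u(a) = C1*cos(a)


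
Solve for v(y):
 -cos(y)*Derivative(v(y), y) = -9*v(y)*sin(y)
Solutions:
 v(y) = C1/cos(y)^9
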